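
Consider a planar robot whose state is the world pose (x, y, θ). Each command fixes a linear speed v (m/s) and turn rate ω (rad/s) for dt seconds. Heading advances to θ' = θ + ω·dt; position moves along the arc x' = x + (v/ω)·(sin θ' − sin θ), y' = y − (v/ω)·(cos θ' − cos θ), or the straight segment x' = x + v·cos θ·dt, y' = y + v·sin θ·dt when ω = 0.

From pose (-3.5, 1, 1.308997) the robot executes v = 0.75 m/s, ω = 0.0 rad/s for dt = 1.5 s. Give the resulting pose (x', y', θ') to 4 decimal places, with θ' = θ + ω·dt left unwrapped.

θ' = 1.3090 + 0.0·1.5 = 1.3090
ω = 0 → straight: x' = -3.5 + 0.75·cos(1.3090)·1.5 = -3.2088
y' = 1 + 0.75·sin(1.3090)·1.5 = 2.0867

(-3.2088, 2.0867, 1.3090)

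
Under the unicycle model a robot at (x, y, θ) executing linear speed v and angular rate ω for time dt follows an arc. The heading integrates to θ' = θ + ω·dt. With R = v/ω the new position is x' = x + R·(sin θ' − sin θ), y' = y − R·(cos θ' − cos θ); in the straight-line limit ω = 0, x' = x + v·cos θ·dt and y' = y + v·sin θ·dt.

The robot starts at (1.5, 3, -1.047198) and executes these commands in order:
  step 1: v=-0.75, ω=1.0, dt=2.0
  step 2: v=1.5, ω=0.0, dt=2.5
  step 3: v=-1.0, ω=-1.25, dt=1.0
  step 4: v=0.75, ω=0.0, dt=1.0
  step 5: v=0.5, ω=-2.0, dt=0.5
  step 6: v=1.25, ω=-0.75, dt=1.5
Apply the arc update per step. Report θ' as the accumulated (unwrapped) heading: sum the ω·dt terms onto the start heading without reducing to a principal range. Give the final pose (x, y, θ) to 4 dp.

(1.9038, 3.7194, -2.4222)

step 1: θ'=0.9528 (R=-0.7500) → pose (0.2392, 3.0596, 0.9528)
step 2: θ'=0.9528 (straight) → pose (2.4120, 6.1160, 0.9528)
step 3: θ'=-0.2972 (R=0.8000) → pose (1.5256, 5.8146, -0.2972)
step 4: θ'=-0.2972 (straight) → pose (2.2428, 5.5949, -0.2972)
step 5: θ'=-1.2972 (R=-0.2500) → pose (2.4103, 5.4234, -1.2972)
step 6: θ'=-2.4222 (R=-1.6667) → pose (1.9038, 3.7194, -2.4222)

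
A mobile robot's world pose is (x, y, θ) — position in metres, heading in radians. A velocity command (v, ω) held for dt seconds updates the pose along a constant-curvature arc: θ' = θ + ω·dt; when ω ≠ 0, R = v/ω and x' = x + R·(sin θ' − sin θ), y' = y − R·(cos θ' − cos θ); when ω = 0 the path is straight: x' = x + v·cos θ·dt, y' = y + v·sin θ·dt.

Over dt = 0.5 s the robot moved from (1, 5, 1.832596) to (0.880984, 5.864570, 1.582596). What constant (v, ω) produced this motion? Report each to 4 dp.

Δθ = 1.582596 − 1.832596 = -0.250000
ω = Δθ/dt = -0.250000/0.5 = -0.5000
R = −Δy/(cos θ' − cos θ) = -3.5000
v = R·ω = -3.5000·-0.5000 = 1.7500

v = 1.7500, ω = -0.5000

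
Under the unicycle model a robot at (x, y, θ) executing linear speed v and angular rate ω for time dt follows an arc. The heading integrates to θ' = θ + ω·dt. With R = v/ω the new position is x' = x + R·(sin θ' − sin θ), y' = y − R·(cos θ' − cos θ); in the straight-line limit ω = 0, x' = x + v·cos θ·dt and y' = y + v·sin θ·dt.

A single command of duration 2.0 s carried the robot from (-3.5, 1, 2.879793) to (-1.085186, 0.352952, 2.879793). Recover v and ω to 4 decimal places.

v = -1.2500, ω = 0.0000

Δθ = 2.879793 − 2.879793 = 0.000000
ω = Δθ/dt = 0.000000/2.0 = 0.0000
ω = 0 → v = (Δx·cos θ + Δy·sin θ)/dt = -1.2500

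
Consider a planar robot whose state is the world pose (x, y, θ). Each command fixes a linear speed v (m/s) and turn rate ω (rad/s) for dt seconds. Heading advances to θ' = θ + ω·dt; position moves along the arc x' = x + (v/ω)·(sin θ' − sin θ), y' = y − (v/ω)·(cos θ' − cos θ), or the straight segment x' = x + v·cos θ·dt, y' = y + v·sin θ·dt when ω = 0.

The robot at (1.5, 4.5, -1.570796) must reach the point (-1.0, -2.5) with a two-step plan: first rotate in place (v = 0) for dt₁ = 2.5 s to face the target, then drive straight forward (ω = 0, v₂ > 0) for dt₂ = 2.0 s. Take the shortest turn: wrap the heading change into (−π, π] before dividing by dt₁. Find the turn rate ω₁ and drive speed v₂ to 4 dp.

ω₁ = -0.1372, v₂ = 3.7165

heading to target = atan2(-2.5−4.5, -1−1.5) = -1.9138
Δθ = wrap(-1.9138 − -1.5708) = -0.3430; ω₁ = Δθ/dt₁ = -0.1372
distance = √((-1−1.5)² + (-2.5−4.5)²) = 7.4330; v₂ = distance/dt₂ = 3.7165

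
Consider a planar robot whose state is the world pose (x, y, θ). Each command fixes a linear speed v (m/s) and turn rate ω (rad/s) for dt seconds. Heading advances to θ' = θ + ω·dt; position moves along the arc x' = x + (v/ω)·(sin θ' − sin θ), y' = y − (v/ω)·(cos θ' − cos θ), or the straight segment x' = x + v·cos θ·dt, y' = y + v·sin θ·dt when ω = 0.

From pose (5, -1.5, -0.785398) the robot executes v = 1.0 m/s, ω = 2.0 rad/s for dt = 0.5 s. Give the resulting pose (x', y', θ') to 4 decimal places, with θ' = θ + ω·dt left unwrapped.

θ' = -0.7854 + 2.0·0.5 = 0.2146
R = v/ω = 1.0/2.0 = 0.5000
x' = 5 + 0.5000·(sin 0.2146 − sin -0.7854) = 5.4600
y' = -1.5 − 0.5000·(cos 0.2146 − cos -0.7854) = -1.6350

(5.4600, -1.6350, 0.2146)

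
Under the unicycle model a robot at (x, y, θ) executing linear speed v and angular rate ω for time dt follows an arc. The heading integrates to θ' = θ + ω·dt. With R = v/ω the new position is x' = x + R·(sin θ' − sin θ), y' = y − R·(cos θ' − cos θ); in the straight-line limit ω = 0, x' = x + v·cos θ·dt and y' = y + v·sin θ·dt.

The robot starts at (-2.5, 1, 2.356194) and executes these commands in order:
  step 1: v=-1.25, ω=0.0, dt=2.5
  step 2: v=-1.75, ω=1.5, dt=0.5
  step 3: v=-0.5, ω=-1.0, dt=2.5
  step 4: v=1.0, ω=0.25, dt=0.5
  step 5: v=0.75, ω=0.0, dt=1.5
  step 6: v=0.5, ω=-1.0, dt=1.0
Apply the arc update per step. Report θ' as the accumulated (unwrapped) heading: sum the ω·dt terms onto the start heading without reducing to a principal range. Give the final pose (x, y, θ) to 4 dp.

step 1: θ'=2.3562 (straight) → pose (-0.2903, -1.2097, 2.3562)
step 2: θ'=3.1062 (R=-1.1667) → pose (0.4934, -1.5507, 3.1062)
step 3: θ'=0.6062 (R=0.5000) → pose (0.7606, -2.4613, 0.6062)
step 4: θ'=0.7312 (R=4.0000) → pose (1.1526, -2.1515, 0.7312)
step 5: θ'=0.7312 (straight) → pose (1.9900, -1.4003, 0.7312)
step 6: θ'=-0.2688 (R=-0.5000) → pose (2.4567, -1.2904, -0.2688)

(2.4567, -1.2904, -0.2688)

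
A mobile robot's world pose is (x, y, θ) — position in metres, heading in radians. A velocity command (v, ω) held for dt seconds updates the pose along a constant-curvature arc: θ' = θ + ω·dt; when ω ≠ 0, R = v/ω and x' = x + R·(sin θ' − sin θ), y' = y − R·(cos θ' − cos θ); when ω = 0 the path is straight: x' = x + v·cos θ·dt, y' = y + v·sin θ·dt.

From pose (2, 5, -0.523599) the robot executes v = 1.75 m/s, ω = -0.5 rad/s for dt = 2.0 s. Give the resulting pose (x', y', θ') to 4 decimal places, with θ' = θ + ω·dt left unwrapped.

θ' = -0.5236 + -0.5·2.0 = -1.5236
R = v/ω = 1.75/-0.5 = -3.5000
x' = 2 + -3.5000·(sin -1.5236 − sin -0.5236) = 3.7461
y' = 5 − -3.5000·(cos -1.5236 − cos -0.5236) = 2.1340

(3.7461, 2.1340, -1.5236)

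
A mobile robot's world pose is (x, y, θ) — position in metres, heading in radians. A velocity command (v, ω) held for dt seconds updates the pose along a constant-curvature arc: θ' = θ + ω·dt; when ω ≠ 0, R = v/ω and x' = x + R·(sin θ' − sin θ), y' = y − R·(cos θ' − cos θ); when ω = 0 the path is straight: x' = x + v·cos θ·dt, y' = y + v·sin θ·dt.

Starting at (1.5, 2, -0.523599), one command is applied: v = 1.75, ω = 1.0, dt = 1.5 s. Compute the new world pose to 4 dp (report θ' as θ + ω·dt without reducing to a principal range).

θ' = -0.5236 + 1.0·1.5 = 0.9764
R = v/ω = 1.75/1.0 = 1.7500
x' = 1.5 + 1.7500·(sin 0.9764 − sin -0.5236) = 3.8249
y' = 2 − 1.7500·(cos 0.9764 − cos -0.5236) = 2.5355

(3.8249, 2.5355, 0.9764)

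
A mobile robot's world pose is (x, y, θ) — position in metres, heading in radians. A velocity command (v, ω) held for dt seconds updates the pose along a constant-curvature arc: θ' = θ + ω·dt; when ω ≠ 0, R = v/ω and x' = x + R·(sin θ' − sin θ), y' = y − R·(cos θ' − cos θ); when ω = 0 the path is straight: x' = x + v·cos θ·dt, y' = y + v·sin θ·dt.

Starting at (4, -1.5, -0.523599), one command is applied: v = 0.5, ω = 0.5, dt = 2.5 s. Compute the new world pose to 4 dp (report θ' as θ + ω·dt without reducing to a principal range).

θ' = -0.5236 + 0.5·2.5 = 0.7264
R = v/ω = 0.5/0.5 = 1.0000
x' = 4 + 1.0000·(sin 0.7264 − sin -0.5236) = 5.1642
y' = -1.5 − 1.0000·(cos 0.7264 − cos -0.5236) = -1.3815

(5.1642, -1.3815, 0.7264)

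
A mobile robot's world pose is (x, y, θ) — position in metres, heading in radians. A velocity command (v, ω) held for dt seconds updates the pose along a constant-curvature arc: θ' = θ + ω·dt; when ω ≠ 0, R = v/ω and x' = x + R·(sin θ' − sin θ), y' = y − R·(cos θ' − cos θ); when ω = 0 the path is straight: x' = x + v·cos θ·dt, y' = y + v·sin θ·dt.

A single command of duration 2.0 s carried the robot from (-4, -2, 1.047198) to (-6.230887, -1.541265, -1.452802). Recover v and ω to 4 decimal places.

v = -1.5000, ω = -1.2500

Δθ = -1.452802 − 1.047198 = -2.500000
ω = Δθ/dt = -2.500000/2.0 = -1.2500
R = Δx/(sin θ' − sin θ) = 1.2000
v = R·ω = 1.2000·-1.2500 = -1.5000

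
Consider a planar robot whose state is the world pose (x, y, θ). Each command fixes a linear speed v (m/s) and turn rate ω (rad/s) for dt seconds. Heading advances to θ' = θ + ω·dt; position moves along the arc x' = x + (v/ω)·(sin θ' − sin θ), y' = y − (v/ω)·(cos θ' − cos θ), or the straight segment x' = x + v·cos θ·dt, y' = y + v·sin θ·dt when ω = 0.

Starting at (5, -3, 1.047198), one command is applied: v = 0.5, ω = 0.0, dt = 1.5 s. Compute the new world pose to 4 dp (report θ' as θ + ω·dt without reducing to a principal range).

θ' = 1.0472 + 0.0·1.5 = 1.0472
ω = 0 → straight: x' = 5 + 0.5·cos(1.0472)·1.5 = 5.3750
y' = -3 + 0.5·sin(1.0472)·1.5 = -2.3505

(5.3750, -2.3505, 1.0472)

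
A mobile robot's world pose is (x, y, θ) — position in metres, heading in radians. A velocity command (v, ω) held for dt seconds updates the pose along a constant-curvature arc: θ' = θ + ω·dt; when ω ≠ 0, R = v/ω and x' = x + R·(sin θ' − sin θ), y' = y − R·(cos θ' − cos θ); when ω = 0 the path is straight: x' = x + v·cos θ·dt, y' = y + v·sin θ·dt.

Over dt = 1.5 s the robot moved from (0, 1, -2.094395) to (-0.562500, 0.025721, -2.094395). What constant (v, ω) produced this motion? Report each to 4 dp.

v = 0.7500, ω = 0.0000

Δθ = -2.094395 − -2.094395 = 0.000000
ω = Δθ/dt = 0.000000/1.5 = 0.0000
ω = 0 → v = (Δx·cos θ + Δy·sin θ)/dt = 0.7500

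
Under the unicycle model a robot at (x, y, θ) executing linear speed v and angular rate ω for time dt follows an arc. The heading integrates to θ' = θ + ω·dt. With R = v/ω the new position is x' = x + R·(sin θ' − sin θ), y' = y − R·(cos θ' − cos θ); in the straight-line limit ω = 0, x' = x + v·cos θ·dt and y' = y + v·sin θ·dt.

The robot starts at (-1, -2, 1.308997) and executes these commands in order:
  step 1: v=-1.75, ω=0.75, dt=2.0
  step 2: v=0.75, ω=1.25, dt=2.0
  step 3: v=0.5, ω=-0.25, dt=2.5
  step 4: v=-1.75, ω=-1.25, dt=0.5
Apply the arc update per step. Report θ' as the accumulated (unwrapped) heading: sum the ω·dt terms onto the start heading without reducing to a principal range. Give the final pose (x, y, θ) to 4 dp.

step 1: θ'=2.8090 (R=-2.3333) → pose (0.4920, -4.8094, 2.8090)
step 2: θ'=5.3090 (R=0.6000) → pose (-0.2002, -5.7136, 5.3090)
step 3: θ'=4.6840 (R=-2.0000) → pose (0.1445, -6.8941, 4.6840)
step 4: θ'=4.0590 (R=1.4000) → pose (0.4323, -6.0828, 4.0590)

(0.4323, -6.0828, 4.0590)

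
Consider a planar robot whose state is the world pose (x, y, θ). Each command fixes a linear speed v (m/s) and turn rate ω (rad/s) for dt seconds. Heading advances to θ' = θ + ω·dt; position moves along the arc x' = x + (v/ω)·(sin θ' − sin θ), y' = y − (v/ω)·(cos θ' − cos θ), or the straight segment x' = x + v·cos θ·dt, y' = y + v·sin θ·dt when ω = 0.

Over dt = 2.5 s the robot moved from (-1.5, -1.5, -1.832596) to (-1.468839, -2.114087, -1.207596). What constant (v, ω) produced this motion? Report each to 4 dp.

Δθ = -1.207596 − -1.832596 = 0.625000
ω = Δθ/dt = 0.625000/2.5 = 0.2500
R = −Δy/(cos θ' − cos θ) = 1.0000
v = R·ω = 1.0000·0.2500 = 0.2500

v = 0.2500, ω = 0.2500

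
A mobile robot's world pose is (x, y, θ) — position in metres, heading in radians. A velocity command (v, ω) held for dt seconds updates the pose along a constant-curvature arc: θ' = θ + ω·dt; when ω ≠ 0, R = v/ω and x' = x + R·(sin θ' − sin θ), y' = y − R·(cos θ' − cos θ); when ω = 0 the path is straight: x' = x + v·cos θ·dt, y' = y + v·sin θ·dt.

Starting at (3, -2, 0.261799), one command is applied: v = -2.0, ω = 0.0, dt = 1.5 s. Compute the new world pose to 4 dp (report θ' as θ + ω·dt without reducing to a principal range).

θ' = 0.2618 + 0.0·1.5 = 0.2618
ω = 0 → straight: x' = 3 + -2.0·cos(0.2618)·1.5 = 0.1022
y' = -2 + -2.0·sin(0.2618)·1.5 = -2.7765

(0.1022, -2.7765, 0.2618)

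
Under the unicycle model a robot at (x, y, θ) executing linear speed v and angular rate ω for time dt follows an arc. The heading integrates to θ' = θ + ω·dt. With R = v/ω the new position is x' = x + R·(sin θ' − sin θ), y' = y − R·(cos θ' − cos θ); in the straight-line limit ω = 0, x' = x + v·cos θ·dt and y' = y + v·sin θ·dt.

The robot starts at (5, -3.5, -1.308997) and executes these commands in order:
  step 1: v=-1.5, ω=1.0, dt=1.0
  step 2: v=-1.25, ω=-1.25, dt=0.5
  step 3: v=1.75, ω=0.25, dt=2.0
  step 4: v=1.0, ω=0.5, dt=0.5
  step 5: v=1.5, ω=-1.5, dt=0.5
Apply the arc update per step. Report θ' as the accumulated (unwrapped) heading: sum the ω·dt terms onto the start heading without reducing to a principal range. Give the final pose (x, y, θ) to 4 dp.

step 1: θ'=-0.3090 (R=-1.5000) → pose (4.0073, -2.4593, -0.3090)
step 2: θ'=-0.9340 (R=1.0000) → pose (3.5074, -2.1013, -0.9340)
step 3: θ'=-0.4340 (R=7.0000) → pose (6.1919, -4.2899, -0.4340)
step 4: θ'=-0.1840 (R=2.0000) → pose (6.6670, -4.4416, -0.1840)
step 5: θ'=-0.9340 (R=-1.0000) → pose (7.2880, -4.8301, -0.9340)

(7.2880, -4.8301, -0.9340)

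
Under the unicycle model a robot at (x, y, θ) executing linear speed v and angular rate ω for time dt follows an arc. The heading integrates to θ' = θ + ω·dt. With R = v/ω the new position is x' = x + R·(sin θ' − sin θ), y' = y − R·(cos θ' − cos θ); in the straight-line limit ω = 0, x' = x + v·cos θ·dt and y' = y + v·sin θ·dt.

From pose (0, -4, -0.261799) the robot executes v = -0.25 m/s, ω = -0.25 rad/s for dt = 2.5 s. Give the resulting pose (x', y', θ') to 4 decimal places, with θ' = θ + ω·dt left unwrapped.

θ' = -0.2618 + -0.25·2.5 = -0.8868
R = v/ω = -0.25/-0.25 = 1.0000
x' = 0 + 1.0000·(sin -0.8868 − sin -0.2618) = -0.5162
y' = -4 − 1.0000·(cos -0.8868 − cos -0.2618) = -3.6660

(-0.5162, -3.6660, -0.8868)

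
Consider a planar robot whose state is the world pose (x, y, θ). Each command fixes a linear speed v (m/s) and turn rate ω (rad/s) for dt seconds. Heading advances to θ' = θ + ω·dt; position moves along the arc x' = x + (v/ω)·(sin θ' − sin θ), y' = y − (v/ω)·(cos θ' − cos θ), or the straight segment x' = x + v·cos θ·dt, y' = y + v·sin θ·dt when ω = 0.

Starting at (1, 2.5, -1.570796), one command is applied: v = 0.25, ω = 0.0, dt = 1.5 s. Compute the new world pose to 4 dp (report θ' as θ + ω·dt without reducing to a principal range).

(1.0000, 2.1250, -1.5708)

θ' = -1.5708 + 0.0·1.5 = -1.5708
ω = 0 → straight: x' = 1 + 0.25·cos(-1.5708)·1.5 = 1.0000
y' = 2.5 + 0.25·sin(-1.5708)·1.5 = 2.1250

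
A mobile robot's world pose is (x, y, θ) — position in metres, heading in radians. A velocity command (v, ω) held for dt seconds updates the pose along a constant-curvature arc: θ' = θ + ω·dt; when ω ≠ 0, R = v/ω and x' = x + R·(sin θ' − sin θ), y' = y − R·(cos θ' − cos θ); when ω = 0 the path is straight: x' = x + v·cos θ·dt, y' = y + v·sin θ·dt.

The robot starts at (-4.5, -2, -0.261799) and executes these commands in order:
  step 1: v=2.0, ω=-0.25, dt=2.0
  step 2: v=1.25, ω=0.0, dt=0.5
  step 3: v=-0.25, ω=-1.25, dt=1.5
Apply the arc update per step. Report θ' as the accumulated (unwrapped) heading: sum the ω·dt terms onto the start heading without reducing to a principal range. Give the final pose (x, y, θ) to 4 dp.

(-0.5552, -4.0503, -2.6368)

step 1: θ'=-0.7618 (R=-8.0000) → pose (-1.0488, -3.9386, -0.7618)
step 2: θ'=-0.7618 (straight) → pose (-0.5965, -4.3700, -0.7618)
step 3: θ'=-2.6368 (R=0.2000) → pose (-0.5552, -4.0503, -2.6368)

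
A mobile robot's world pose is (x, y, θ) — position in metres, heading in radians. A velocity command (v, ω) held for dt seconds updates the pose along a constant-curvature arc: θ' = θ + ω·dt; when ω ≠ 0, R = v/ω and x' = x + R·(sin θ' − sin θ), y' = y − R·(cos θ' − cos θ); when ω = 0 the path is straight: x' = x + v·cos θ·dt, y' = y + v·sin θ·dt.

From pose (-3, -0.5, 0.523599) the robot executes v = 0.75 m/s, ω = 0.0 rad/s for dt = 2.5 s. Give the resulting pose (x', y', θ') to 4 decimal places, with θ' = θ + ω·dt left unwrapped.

(-1.3762, 0.4375, 0.5236)

θ' = 0.5236 + 0.0·2.5 = 0.5236
ω = 0 → straight: x' = -3 + 0.75·cos(0.5236)·2.5 = -1.3762
y' = -0.5 + 0.75·sin(0.5236)·2.5 = 0.4375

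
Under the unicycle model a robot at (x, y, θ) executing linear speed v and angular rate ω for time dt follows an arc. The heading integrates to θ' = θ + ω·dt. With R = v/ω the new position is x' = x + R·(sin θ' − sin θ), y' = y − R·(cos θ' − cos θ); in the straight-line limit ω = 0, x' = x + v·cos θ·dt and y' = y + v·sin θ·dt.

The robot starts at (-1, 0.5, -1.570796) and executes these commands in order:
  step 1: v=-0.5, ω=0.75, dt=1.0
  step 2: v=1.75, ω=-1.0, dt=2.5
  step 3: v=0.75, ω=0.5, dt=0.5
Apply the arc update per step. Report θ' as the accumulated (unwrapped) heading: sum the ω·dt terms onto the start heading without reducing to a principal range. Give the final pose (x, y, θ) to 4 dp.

(-3.1447, -1.9402, -3.0708)

step 1: θ'=-0.8208 (R=-0.6667) → pose (-1.1789, 0.9544, -0.8208)
step 2: θ'=-3.3208 (R=-1.7500) → pose (-2.7713, -1.9604, -3.3208)
step 3: θ'=-3.0708 (R=1.5000) → pose (-3.1447, -1.9402, -3.0708)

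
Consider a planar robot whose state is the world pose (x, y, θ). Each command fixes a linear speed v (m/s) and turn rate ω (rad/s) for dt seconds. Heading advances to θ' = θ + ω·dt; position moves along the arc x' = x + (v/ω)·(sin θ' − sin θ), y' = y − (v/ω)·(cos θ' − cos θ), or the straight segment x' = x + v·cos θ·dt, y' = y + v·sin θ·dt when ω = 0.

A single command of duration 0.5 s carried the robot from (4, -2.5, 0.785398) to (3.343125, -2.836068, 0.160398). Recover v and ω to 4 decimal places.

v = -1.5000, ω = -1.2500

Δθ = 0.160398 − 0.785398 = -0.625000
ω = Δθ/dt = -0.625000/0.5 = -1.2500
R = Δx/(sin θ' − sin θ) = 1.2000
v = R·ω = 1.2000·-1.2500 = -1.5000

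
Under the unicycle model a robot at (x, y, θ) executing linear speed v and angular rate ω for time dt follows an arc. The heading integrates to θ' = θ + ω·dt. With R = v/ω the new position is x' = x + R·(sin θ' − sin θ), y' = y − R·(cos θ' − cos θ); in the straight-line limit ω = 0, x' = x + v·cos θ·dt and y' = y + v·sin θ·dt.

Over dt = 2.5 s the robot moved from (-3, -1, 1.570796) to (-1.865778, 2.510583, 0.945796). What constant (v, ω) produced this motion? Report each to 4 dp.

v = 1.5000, ω = -0.2500

Δθ = 0.945796 − 1.570796 = -0.625000
ω = Δθ/dt = -0.625000/2.5 = -0.2500
R = −Δy/(cos θ' − cos θ) = -6.0000
v = R·ω = -6.0000·-0.2500 = 1.5000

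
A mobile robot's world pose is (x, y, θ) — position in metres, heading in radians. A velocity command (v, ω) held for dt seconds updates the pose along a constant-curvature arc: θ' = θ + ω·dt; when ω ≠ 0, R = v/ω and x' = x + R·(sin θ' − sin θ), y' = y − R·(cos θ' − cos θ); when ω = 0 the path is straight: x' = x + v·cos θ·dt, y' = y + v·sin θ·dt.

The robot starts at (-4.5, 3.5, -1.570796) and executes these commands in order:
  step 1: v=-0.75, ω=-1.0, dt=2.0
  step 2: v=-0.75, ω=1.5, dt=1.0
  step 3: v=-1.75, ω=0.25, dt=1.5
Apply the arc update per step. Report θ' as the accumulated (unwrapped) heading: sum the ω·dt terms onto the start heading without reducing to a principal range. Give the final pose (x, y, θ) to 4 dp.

(-1.9887, 6.8802, -1.6958)

step 1: θ'=-3.5708 (R=0.7500) → pose (-3.4379, 4.1820, -3.5708)
step 2: θ'=-2.0708 (R=-0.5000) → pose (-2.7910, 4.3969, -2.0708)
step 3: θ'=-1.6958 (R=-7.0000) → pose (-1.9887, 6.8802, -1.6958)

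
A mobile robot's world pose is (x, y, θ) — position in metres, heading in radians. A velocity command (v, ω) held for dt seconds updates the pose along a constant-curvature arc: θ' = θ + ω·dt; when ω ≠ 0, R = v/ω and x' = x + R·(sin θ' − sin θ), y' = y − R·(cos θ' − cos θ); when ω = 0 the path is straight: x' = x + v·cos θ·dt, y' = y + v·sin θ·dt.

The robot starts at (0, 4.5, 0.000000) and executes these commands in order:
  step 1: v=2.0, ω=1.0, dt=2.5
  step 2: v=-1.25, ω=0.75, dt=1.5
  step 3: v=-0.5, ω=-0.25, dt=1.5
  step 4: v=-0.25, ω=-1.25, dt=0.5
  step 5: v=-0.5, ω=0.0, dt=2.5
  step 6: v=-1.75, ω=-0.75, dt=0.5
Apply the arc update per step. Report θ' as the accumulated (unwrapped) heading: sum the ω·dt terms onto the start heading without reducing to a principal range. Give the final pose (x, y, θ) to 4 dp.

step 1: θ'=2.5000 (R=2.0000) → pose (1.1969, 8.1023, 2.5000)
step 2: θ'=3.6250 (R=-1.6667) → pose (2.9691, 7.9618, 3.6250)
step 3: θ'=3.2500 (R=2.0000) → pose (3.6823, 8.1793, 3.2500)
step 4: θ'=2.6250 (R=0.2000) → pose (3.8027, 8.1543, 2.6250)
step 5: θ'=2.6250 (straight) → pose (4.8896, 7.5369, 2.6250)
step 6: θ'=2.2500 (R=2.3333) → pose (5.5526, 6.9738, 2.2500)

(5.5526, 6.9738, 2.2500)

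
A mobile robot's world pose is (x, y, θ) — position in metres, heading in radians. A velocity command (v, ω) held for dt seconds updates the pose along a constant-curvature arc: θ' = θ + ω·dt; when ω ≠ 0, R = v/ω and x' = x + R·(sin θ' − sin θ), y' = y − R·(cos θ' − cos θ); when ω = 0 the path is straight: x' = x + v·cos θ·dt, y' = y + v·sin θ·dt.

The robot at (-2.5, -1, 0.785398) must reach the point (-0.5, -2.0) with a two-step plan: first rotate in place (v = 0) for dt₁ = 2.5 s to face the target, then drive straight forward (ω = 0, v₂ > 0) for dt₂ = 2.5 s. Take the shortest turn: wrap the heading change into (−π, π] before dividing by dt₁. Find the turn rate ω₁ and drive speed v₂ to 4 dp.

ω₁ = -0.4996, v₂ = 0.8944

heading to target = atan2(-2−-1, -0.5−-2.5) = -0.4636
Δθ = wrap(-0.4636 − 0.7854) = -1.2490; ω₁ = Δθ/dt₁ = -0.4996
distance = √((-0.5−-2.5)² + (-2−-1)²) = 2.2361; v₂ = distance/dt₂ = 0.8944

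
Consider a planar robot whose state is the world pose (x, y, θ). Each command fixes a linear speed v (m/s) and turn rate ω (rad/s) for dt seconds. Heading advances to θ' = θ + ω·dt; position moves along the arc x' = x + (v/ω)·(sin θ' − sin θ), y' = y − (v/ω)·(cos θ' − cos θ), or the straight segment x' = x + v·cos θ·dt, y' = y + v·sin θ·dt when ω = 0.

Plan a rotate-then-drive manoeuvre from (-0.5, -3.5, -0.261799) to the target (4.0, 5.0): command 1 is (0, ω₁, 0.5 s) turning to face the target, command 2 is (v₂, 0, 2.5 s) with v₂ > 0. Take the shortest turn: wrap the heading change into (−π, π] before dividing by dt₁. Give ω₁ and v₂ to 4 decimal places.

ω₁ = 2.6914, v₂ = 3.8471

heading to target = atan2(5−-3.5, 4−-0.5) = 1.0839
Δθ = wrap(1.0839 − -0.2618) = 1.3457; ω₁ = Δθ/dt₁ = 2.6914
distance = √((4−-0.5)² + (5−-3.5)²) = 9.6177; v₂ = distance/dt₂ = 3.8471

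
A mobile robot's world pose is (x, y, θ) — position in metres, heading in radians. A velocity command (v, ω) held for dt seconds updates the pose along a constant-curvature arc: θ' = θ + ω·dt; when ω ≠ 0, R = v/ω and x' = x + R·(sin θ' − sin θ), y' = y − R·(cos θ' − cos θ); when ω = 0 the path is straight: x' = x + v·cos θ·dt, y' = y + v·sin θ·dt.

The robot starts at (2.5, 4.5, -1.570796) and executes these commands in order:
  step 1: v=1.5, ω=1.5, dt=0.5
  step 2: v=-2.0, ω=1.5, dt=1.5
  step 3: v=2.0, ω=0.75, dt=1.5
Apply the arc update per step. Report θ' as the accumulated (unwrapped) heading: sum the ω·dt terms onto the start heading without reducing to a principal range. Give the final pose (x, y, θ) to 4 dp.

step 1: θ'=-0.8208 (R=1.0000) → pose (2.7683, 3.8184, -0.8208)
step 2: θ'=1.4292 (R=-1.3333) → pose (0.4727, 3.0977, 1.4292)
step 3: θ'=2.5542 (R=2.6667) → pose (-0.6894, 5.6937, 2.5542)

(-0.6894, 5.6937, 2.5542)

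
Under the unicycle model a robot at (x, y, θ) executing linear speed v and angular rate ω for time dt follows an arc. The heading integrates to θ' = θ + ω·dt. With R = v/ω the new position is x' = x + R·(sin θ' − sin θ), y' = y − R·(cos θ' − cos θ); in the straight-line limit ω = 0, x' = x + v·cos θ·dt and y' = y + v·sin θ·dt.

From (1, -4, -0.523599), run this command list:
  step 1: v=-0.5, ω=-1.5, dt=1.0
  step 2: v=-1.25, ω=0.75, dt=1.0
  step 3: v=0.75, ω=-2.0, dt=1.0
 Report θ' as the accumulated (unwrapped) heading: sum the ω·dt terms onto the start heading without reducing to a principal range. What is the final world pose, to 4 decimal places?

(0.5539, -2.8298, -3.2736)

step 1: θ'=-2.0236 (R=0.3333) → pose (0.8669, -3.5655, -2.0236)
step 2: θ'=-1.2736 (R=-1.6667) → pose (0.9618, -2.3483, -1.2736)
step 3: θ'=-3.2736 (R=-0.3750) → pose (0.5539, -2.8298, -3.2736)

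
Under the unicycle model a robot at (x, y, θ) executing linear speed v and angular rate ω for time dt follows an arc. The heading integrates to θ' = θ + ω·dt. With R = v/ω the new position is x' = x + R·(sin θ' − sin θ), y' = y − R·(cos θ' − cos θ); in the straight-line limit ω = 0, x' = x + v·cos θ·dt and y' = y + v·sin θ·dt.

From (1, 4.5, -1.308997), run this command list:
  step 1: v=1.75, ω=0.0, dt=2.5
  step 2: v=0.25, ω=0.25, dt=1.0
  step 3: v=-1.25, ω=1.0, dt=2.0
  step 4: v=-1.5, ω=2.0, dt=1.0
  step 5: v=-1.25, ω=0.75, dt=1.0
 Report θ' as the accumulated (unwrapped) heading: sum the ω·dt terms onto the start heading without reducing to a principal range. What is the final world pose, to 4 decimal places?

(1.7854, -0.7976, 3.6910)

step 1: θ'=-1.3090 (straight) → pose (2.1323, 0.2741, -1.3090)
step 2: θ'=-1.0590 (R=1.0000) → pose (2.2264, 0.0431, -1.0590)
step 3: θ'=0.9410 (R=-1.2500) → pose (0.1264, 0.1672, 0.9410)
step 4: θ'=2.9410 (R=-0.7500) → pose (0.5831, -1.0095, 2.9410)
step 5: θ'=3.6910 (R=-1.6667) → pose (1.7854, -0.7976, 3.6910)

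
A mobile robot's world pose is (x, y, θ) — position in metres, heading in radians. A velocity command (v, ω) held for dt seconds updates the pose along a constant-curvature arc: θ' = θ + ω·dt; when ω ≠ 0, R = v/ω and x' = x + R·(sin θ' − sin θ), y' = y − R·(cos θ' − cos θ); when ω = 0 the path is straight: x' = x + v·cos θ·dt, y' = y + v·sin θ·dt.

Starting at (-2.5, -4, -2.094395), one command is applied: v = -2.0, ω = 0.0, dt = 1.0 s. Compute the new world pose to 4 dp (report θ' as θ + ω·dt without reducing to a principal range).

(-1.5000, -2.2679, -2.0944)

θ' = -2.0944 + 0.0·1.0 = -2.0944
ω = 0 → straight: x' = -2.5 + -2.0·cos(-2.0944)·1.0 = -1.5000
y' = -4 + -2.0·sin(-2.0944)·1.0 = -2.2679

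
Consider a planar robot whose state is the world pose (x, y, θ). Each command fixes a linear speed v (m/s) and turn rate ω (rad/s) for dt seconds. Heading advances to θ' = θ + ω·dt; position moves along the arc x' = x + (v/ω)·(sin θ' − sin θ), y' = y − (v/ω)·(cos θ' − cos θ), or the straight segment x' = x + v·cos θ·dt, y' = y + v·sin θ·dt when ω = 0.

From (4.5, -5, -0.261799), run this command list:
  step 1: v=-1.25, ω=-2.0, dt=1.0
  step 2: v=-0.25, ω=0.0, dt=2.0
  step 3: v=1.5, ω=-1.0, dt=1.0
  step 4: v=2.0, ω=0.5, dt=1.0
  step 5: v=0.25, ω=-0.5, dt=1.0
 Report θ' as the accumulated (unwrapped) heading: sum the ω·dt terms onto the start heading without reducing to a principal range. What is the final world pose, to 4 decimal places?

(0.9551, -4.4341, -3.2618)

step 1: θ'=-2.2618 (R=0.6250) → pose (4.1801, -3.9980, -2.2618)
step 2: θ'=-2.2618 (straight) → pose (4.4988, -3.6127, -2.2618)
step 3: θ'=-3.2618 (R=-1.5000) → pose (3.1630, -4.1459, -3.2618)
step 4: θ'=-2.7618 (R=4.0000) → pose (1.2004, -4.4021, -2.7618)
step 5: θ'=-3.2618 (R=-0.5000) → pose (0.9551, -4.4341, -3.2618)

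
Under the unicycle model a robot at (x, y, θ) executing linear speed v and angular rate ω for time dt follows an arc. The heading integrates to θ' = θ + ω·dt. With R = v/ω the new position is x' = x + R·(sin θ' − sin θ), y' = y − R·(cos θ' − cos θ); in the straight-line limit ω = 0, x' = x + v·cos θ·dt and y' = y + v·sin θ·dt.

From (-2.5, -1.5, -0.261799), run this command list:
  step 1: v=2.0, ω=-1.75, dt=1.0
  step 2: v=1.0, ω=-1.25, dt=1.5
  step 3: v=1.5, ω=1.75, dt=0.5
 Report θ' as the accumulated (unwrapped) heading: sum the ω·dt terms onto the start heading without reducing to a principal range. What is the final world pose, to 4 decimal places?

(-3.7204, -3.1182, -3.0118)

step 1: θ'=-2.0118 (R=-1.1429) → pose (-1.7623, -3.0917, -2.0118)
step 2: θ'=-3.8868 (R=-0.8000) → pose (-3.0282, -3.3382, -3.8868)
step 3: θ'=-3.0118 (R=0.8571) → pose (-3.7204, -3.1182, -3.0118)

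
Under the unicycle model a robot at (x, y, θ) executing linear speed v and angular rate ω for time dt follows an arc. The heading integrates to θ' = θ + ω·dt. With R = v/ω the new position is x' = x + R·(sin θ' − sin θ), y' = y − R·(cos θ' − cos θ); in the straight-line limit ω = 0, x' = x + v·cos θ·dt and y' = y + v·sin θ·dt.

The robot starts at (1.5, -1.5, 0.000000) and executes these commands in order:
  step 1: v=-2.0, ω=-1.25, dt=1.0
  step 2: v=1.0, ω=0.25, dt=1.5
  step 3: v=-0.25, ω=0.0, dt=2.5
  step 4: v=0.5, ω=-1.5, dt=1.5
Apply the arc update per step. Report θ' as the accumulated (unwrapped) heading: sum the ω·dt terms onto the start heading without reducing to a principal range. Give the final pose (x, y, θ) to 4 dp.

(0.0564, -1.7745, -3.1250)

step 1: θ'=-1.2500 (R=1.6000) → pose (-0.0184, -0.4045, -1.2500)
step 2: θ'=-0.8750 (R=4.0000) → pose (0.7074, -1.7072, -0.8750)
step 3: θ'=-0.8750 (straight) → pose (0.3068, -1.2275, -0.8750)
step 4: θ'=-3.1250 (R=-0.3333) → pose (0.0564, -1.7745, -3.1250)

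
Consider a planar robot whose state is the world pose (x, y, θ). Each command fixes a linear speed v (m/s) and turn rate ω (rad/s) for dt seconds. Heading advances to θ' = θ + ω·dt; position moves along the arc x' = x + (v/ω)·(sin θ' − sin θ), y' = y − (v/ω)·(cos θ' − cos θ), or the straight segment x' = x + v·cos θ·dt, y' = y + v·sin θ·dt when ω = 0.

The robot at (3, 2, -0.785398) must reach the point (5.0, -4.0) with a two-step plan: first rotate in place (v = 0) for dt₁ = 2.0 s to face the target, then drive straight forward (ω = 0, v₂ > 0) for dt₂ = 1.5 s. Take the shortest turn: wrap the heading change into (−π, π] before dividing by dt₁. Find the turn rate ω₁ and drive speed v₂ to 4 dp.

heading to target = atan2(-4−2, 5−3) = -1.2490
Δθ = wrap(-1.2490 − -0.7854) = -0.4636; ω₁ = Δθ/dt₁ = -0.2318
distance = √((5−3)² + (-4−2)²) = 6.3246; v₂ = distance/dt₂ = 4.2164

ω₁ = -0.2318, v₂ = 4.2164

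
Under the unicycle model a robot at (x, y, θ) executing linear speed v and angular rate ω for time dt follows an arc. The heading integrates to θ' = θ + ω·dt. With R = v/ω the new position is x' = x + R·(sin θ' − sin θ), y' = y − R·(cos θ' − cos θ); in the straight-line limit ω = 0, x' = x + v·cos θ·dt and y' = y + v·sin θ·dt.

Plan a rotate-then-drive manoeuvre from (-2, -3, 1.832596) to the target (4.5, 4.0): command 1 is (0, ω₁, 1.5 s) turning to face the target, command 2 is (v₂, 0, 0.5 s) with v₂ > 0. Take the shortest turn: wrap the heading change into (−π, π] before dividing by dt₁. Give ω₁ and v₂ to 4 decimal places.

heading to target = atan2(4−-3, 4.5−-2) = 0.8224
Δθ = wrap(0.8224 − 1.8326) = -1.0102; ω₁ = Δθ/dt₁ = -0.6735
distance = √((4.5−-2)² + (4−-3)²) = 9.5525; v₂ = distance/dt₂ = 19.1050

ω₁ = -0.6735, v₂ = 19.1050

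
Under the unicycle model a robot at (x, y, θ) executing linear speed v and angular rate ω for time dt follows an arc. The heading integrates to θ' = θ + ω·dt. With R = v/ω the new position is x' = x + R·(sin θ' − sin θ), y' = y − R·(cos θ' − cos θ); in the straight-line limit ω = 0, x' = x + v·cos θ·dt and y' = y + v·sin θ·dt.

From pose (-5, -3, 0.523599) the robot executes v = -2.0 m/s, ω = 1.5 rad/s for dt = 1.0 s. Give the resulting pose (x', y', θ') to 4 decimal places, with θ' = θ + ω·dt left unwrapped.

θ' = 0.5236 + 1.5·1.0 = 2.0236
R = v/ω = -2.0/1.5 = -1.3333
x' = -5 + -1.3333·(sin 2.0236 − sin 0.5236) = -5.5323
y' = -3 − -1.3333·(cos 2.0236 − cos 0.5236) = -4.7380

(-5.5323, -4.7380, 2.0236)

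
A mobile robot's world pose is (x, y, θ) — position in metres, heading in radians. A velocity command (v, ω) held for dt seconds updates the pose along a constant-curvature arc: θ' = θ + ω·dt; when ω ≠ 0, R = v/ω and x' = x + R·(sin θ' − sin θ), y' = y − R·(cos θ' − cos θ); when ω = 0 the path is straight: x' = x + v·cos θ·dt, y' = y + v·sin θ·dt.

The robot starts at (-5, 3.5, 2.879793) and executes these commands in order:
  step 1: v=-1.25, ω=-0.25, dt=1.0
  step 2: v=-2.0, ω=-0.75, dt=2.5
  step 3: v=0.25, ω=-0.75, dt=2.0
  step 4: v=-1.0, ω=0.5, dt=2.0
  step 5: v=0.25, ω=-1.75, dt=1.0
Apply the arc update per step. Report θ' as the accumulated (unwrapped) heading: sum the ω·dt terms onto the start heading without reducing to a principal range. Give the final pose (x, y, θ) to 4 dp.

step 1: θ'=2.6298 (R=5.0000) → pose (-3.8454, 3.0297, 2.6298)
step 2: θ'=0.7548 (R=2.6667) → pose (-3.3243, -1.2377, 0.7548)
step 3: θ'=-0.7452 (R=-0.3333) → pose (-2.8699, -1.2355, -0.7452)
step 4: θ'=0.2548 (R=-2.0000) → pose (-4.7302, -0.7700, 0.2548)
step 5: θ'=-1.4952 (R=-0.1429) → pose (-4.5518, -0.8975, -1.4952)

(-4.5518, -0.8975, -1.4952)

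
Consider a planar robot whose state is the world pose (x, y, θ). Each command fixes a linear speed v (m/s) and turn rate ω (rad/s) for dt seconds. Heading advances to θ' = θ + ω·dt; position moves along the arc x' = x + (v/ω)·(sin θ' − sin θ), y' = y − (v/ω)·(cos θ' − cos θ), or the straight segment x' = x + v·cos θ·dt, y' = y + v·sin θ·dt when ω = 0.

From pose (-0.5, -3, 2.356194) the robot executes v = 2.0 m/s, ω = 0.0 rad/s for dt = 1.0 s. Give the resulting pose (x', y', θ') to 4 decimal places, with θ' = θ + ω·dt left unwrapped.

θ' = 2.3562 + 0.0·1.0 = 2.3562
ω = 0 → straight: x' = -0.5 + 2.0·cos(2.3562)·1.0 = -1.9142
y' = -3 + 2.0·sin(2.3562)·1.0 = -1.5858

(-1.9142, -1.5858, 2.3562)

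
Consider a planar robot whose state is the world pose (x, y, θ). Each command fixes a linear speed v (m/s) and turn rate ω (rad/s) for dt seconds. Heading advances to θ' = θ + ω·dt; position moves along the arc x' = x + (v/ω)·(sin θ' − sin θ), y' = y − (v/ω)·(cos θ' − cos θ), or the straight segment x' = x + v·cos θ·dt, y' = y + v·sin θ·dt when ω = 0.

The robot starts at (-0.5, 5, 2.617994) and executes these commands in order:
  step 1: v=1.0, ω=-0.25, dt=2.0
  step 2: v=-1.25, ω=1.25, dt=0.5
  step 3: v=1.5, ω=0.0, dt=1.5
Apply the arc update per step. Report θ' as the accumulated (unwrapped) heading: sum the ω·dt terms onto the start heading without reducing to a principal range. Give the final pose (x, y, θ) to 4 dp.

(-3.5237, 6.8549, 2.7430)

step 1: θ'=2.1180 (R=-4.0000) → pose (-1.9159, 6.3829, 2.1180)
step 2: θ'=2.7430 (R=-1.0000) → pose (-1.4501, 5.9816, 2.7430)
step 3: θ'=2.7430 (straight) → pose (-3.5237, 6.8549, 2.7430)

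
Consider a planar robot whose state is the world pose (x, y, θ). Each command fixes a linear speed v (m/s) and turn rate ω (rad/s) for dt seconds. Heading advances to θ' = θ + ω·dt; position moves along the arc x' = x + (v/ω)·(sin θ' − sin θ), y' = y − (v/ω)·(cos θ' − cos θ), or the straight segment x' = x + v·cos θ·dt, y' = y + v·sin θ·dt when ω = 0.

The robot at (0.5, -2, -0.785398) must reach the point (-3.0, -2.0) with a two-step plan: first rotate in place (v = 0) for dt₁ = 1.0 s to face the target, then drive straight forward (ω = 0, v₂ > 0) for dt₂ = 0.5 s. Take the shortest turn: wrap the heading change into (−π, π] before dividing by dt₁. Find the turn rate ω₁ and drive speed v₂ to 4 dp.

heading to target = atan2(-2−-2, -3−0.5) = 3.1416
Δθ = wrap(3.1416 − -0.7854) = -2.3562; ω₁ = Δθ/dt₁ = -2.3562
distance = √((-3−0.5)² + (-2−-2)²) = 3.5000; v₂ = distance/dt₂ = 7.0000

ω₁ = -2.3562, v₂ = 7.0000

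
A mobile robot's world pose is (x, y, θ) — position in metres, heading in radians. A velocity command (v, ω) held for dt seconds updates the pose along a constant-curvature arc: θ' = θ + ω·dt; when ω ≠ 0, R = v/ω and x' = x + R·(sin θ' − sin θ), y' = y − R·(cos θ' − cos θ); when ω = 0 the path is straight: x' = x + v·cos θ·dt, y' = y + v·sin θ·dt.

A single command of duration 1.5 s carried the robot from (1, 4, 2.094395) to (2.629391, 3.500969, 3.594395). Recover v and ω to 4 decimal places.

v = -1.2500, ω = 1.0000

Δθ = 3.594395 − 2.094395 = 1.500000
ω = Δθ/dt = 1.500000/1.5 = 1.0000
R = Δx/(sin θ' − sin θ) = -1.2500
v = R·ω = -1.2500·1.0000 = -1.2500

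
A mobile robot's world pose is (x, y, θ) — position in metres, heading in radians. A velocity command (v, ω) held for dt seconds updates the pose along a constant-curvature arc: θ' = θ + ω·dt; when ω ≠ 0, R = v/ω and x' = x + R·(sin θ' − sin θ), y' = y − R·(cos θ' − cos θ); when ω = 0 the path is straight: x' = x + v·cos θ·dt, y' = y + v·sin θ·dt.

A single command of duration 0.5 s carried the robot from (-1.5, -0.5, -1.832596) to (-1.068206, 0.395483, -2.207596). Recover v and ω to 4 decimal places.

Δθ = -2.207596 − -1.832596 = -0.375000
ω = Δθ/dt = -0.375000/0.5 = -0.7500
R = −Δy/(cos θ' − cos θ) = 2.6667
v = R·ω = 2.6667·-0.7500 = -2.0000

v = -2.0000, ω = -0.7500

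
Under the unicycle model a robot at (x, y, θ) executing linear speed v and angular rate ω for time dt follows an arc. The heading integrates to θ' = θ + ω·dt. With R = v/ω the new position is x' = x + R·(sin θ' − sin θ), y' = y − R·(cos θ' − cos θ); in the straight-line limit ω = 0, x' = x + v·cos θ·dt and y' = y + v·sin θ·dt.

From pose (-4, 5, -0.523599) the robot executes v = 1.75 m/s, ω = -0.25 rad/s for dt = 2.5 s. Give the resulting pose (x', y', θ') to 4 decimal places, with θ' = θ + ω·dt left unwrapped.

(-1.1147, 1.8062, -1.1486)

θ' = -0.5236 + -0.25·2.5 = -1.1486
R = v/ω = 1.75/-0.25 = -7.0000
x' = -4 + -7.0000·(sin -1.1486 − sin -0.5236) = -1.1147
y' = 5 − -7.0000·(cos -1.1486 − cos -0.5236) = 1.8062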